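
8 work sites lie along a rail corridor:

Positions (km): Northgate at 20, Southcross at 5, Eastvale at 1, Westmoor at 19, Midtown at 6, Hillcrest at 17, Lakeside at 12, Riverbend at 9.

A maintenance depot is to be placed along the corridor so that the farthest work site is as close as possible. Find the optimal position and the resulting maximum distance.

location 10.5, max distance 9.5

The 1-center on a line is the midpoint of the two extreme points: leftmost at 1, rightmost at 20.
Optimal location = (1 + 20)/2 = 10.5; maximum distance = (20 − 1)/2 = 9.5.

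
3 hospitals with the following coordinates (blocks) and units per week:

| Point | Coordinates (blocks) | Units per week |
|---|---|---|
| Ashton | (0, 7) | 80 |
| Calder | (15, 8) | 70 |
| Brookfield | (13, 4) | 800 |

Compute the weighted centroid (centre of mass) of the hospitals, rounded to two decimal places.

The minimiser of Σwᵢ‖p−pᵢ‖² is the weighted centroid p* = (Σwᵢpᵢ)/(Σwᵢ).
Σwᵢ = 950.
Σwᵢxᵢ = 80·0 + 70·15 + 800·13 = 11450.
Σwᵢyᵢ = 80·7 + 70·8 + 800·4 = 4320.
x* = 11450/950 = 12.05, y* = 4320/950 = 4.55.

(12.05, 4.55)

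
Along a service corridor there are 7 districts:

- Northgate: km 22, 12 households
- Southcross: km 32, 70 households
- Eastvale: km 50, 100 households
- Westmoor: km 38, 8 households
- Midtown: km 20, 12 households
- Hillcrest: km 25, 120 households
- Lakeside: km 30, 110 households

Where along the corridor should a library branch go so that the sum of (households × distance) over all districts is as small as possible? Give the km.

x = 30

For a sum of weighted absolute distances on a line, the optimum is the weighted median (not the mean). Total weight W = 432; half-weight = 216.
Sort by position and accumulate weight:
  km 20 (Midtown, w=12) → cum 12
  km 22 (Northgate, w=12) → cum 24
  km 25 (Hillcrest, w=120) → cum 144
  km 30 (Lakeside, w=110) → cum 254  ≥ 216 → median here
  km 32 (Southcross, w=70) → cum 324
  km 38 (Westmoor, w=8) → cum 332
  km 50 (Eastvale, w=100) → cum 432
Optimal location: km 30.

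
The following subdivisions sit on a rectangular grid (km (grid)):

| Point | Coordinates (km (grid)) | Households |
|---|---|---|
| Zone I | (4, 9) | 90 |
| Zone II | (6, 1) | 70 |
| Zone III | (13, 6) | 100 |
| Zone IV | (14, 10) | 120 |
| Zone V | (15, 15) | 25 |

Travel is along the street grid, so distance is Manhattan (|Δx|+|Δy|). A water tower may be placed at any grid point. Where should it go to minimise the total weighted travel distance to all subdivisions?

Manhattan distance separates: Σwᵢ(|x−xᵢ|+|y−yᵢ|) = Σwᵢ|x−xᵢ| + Σwᵢ|y−yᵢ|, so x and y are optimised independently as 1-D weighted medians.
Total weight W = 405; half = 202.5.
x-coordinate, sorted with cumulative weight:
  x=4 (Zone I, w=90) cum 90
  x=6 (Zone II, w=70) cum 160
  x=13 (Zone III, w=100) cum 260  ← median
  x=14 (Zone IV, w=120) cum 380
  x=15 (Zone V, w=25) cum 405
⇒ x* = 13
y-coordinate, sorted with cumulative weight:
  y=1 (Zone II, w=70) cum 70
  y=6 (Zone III, w=100) cum 170
  y=9 (Zone I, w=90) cum 260  ← median
  y=10 (Zone IV, w=120) cum 380
  y=15 (Zone V, w=25) cum 405
⇒ y* = 9

(13, 9)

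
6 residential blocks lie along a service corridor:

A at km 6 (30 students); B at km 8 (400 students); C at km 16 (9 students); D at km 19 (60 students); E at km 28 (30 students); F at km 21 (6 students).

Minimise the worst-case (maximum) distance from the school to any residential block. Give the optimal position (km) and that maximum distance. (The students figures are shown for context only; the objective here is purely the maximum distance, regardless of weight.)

location 17, max distance 11

The 1-center on a line is the midpoint of the two extreme points: leftmost at 6, rightmost at 28.
Optimal location = (6 + 28)/2 = 17; maximum distance = (28 − 6)/2 = 11.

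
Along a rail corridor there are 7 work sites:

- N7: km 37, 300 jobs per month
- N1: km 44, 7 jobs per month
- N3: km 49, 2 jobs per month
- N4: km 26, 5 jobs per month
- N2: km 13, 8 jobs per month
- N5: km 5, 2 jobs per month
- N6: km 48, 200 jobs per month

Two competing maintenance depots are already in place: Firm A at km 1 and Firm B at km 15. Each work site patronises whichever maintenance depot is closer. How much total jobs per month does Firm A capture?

The indifferent point is the midpoint (1+15)/2 = 8; work sites left of it (closer to Firm A at 1) go to Firm A, those right go to Firm B.
  N5 at 5 (w=2) → Firm A
  N2 at 13 (w=8) → Firm B
  N4 at 26 (w=5) → Firm B
  N7 at 37 (w=300) → Firm B
  N1 at 44 (w=7) → Firm B
  N6 at 48 (w=200) → Firm B
  N3 at 49 (w=2) → Firm B
Firm A captures 2; Firm B captures 522.

2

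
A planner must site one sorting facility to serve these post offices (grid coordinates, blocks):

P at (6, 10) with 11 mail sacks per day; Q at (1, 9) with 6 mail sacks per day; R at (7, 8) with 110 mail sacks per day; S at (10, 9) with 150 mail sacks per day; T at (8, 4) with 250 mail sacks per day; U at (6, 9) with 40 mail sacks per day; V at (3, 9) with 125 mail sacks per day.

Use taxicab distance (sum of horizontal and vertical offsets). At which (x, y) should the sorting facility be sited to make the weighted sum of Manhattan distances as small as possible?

(8, 8)

Manhattan distance separates: Σwᵢ(|x−xᵢ|+|y−yᵢ|) = Σwᵢ|x−xᵢ| + Σwᵢ|y−yᵢ|, so x and y are optimised independently as 1-D weighted medians.
Total weight W = 692; half = 346.
x-coordinate, sorted with cumulative weight:
  x=1 (Q, w=6) cum 6
  x=3 (V, w=125) cum 131
  x=6 (P, w=11) cum 142
  x=6 (U, w=40) cum 182
  x=7 (R, w=110) cum 292
  x=8 (T, w=250) cum 542  ← median
  x=10 (S, w=150) cum 692
⇒ x* = 8
y-coordinate, sorted with cumulative weight:
  y=4 (T, w=250) cum 250
  y=8 (R, w=110) cum 360  ← median
  y=9 (Q, w=6) cum 366
  y=9 (S, w=150) cum 516
  y=9 (U, w=40) cum 556
  y=9 (V, w=125) cum 681
  y=10 (P, w=11) cum 692
⇒ y* = 8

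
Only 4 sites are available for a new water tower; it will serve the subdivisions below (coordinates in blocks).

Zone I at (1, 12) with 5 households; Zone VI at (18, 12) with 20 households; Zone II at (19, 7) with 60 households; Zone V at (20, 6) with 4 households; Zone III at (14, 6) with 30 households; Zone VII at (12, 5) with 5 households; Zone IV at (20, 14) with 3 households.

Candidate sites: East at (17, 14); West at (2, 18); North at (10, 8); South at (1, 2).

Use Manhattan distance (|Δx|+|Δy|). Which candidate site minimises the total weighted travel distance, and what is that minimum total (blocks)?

Total weighted distance at each candidate:
  East (17, 14): total = 1143
  West (2, 18): total = 3176
  North (10, 8): total = 1206
  South (1, 2): total = 2735
Minimum is at East with total 1143 blocks.

East, total 1143 blocks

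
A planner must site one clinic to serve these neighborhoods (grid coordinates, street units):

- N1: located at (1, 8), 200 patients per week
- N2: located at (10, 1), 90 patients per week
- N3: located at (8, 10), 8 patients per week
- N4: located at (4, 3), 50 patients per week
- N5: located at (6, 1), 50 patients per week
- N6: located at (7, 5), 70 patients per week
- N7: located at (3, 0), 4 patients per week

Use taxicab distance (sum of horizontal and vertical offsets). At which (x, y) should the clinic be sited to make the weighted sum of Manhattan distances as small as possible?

Manhattan distance separates: Σwᵢ(|x−xᵢ|+|y−yᵢ|) = Σwᵢ|x−xᵢ| + Σwᵢ|y−yᵢ|, so x and y are optimised independently as 1-D weighted medians.
Total weight W = 472; half = 236.
x-coordinate, sorted with cumulative weight:
  x=1 (N1, w=200) cum 200
  x=3 (N7, w=4) cum 204
  x=4 (N4, w=50) cum 254  ← median
  x=6 (N5, w=50) cum 304
  x=7 (N6, w=70) cum 374
  x=8 (N3, w=8) cum 382
  x=10 (N2, w=90) cum 472
⇒ x* = 4
y-coordinate, sorted with cumulative weight:
  y=0 (N7, w=4) cum 4
  y=1 (N2, w=90) cum 94
  y=1 (N5, w=50) cum 144
  y=3 (N4, w=50) cum 194
  y=5 (N6, w=70) cum 264  ← median
  y=8 (N1, w=200) cum 464
  y=10 (N3, w=8) cum 472
⇒ y* = 5

(4, 5)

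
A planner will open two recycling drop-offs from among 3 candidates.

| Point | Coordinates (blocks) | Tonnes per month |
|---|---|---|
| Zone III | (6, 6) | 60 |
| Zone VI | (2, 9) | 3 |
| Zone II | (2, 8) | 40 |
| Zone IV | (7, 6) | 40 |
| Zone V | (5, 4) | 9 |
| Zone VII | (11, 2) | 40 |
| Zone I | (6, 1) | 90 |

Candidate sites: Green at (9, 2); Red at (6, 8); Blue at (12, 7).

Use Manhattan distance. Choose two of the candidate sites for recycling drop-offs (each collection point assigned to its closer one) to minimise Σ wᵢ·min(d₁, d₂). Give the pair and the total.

Evaluate every pair (each demand assigned to the nearer of the two):
  {Green, Red}: total = 900
  {Red, Blue}: total = 1330
  {Green, Blue}: total = 1630
Best pair: {Green, Red} with total 900.

{Green, Red}, total 900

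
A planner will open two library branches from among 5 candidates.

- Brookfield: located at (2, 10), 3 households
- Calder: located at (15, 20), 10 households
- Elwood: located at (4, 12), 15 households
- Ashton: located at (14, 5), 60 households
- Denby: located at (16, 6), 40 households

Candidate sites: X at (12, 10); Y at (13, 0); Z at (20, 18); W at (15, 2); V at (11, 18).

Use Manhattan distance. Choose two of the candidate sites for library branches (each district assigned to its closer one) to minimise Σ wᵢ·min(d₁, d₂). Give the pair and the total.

Evaluate every pair (each demand assigned to the nearer of the two):
  {W, V}: total = 746
  {X, W}: total = 750
  {Z, W}: total = 888
  {X, V}: total = 980
  {X, Y}: total = 990
  {X, Z}: total = 990
  {Y, W}: total = 998
  {Y, V}: total = 1026
  {Y, Z}: total = 1168
  {Z, V}: total = 1906
Best pair: {W, V} with total 746.

{W, V}, total 746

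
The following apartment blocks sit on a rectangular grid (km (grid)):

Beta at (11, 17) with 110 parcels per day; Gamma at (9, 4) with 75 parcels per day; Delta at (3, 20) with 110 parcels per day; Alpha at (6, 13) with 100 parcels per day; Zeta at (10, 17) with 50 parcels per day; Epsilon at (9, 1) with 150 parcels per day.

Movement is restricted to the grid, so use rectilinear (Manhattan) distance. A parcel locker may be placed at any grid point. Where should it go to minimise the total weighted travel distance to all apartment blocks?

Manhattan distance separates: Σwᵢ(|x−xᵢ|+|y−yᵢ|) = Σwᵢ|x−xᵢ| + Σwᵢ|y−yᵢ|, so x and y are optimised independently as 1-D weighted medians.
Total weight W = 595; half = 297.5.
x-coordinate, sorted with cumulative weight:
  x=3 (Delta, w=110) cum 110
  x=6 (Alpha, w=100) cum 210
  x=9 (Gamma, w=75) cum 285
  x=9 (Epsilon, w=150) cum 435  ← median
  x=10 (Zeta, w=50) cum 485
  x=11 (Beta, w=110) cum 595
⇒ x* = 9
y-coordinate, sorted with cumulative weight:
  y=1 (Epsilon, w=150) cum 150
  y=4 (Gamma, w=75) cum 225
  y=13 (Alpha, w=100) cum 325  ← median
  y=17 (Beta, w=110) cum 435
  y=17 (Zeta, w=50) cum 485
  y=20 (Delta, w=110) cum 595
⇒ y* = 13

(9, 13)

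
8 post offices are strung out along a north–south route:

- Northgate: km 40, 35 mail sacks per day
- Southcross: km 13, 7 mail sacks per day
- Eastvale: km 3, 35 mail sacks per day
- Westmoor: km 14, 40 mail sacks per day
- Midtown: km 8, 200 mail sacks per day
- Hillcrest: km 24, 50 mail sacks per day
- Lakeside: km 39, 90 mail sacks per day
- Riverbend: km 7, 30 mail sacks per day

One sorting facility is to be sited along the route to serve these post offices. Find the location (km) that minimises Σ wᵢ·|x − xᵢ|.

For a sum of weighted absolute distances on a line, the optimum is the weighted median (not the mean). Total weight W = 487; half-weight = 243.5.
Sort by position and accumulate weight:
  km 3 (Eastvale, w=35) → cum 35
  km 7 (Riverbend, w=30) → cum 65
  km 8 (Midtown, w=200) → cum 265  ≥ 243.5 → median here
  km 13 (Southcross, w=7) → cum 272
  km 14 (Westmoor, w=40) → cum 312
  km 24 (Hillcrest, w=50) → cum 362
  km 39 (Lakeside, w=90) → cum 452
  km 40 (Northgate, w=35) → cum 487
Optimal location: km 8.

x = 8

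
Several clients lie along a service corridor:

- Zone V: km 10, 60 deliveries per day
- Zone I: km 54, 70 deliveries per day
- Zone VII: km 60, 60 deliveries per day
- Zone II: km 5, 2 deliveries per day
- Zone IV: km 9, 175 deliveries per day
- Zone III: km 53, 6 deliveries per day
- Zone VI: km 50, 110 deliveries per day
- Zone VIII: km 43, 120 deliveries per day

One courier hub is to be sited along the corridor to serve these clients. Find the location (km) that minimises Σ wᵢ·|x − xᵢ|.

For a sum of weighted absolute distances on a line, the optimum is the weighted median (not the mean). Total weight W = 603; half-weight = 301.5.
Sort by position and accumulate weight:
  km 5 (Zone II, w=2) → cum 2
  km 9 (Zone IV, w=175) → cum 177
  km 10 (Zone V, w=60) → cum 237
  km 43 (Zone VIII, w=120) → cum 357  ≥ 301.5 → median here
  km 50 (Zone VI, w=110) → cum 467
  km 53 (Zone III, w=6) → cum 473
  km 54 (Zone I, w=70) → cum 543
  km 60 (Zone VII, w=60) → cum 603
Optimal location: km 43.

x = 43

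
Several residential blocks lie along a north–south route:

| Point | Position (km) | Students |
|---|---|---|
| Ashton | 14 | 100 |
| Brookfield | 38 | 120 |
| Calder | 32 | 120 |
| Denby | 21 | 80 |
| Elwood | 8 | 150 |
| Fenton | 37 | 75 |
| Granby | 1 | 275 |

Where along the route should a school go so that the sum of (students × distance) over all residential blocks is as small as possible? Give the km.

x = 14

For a sum of weighted absolute distances on a line, the optimum is the weighted median (not the mean). Total weight W = 920; half-weight = 460.
Sort by position and accumulate weight:
  km 1 (Granby, w=275) → cum 275
  km 8 (Elwood, w=150) → cum 425
  km 14 (Ashton, w=100) → cum 525  ≥ 460 → median here
  km 21 (Denby, w=80) → cum 605
  km 32 (Calder, w=120) → cum 725
  km 37 (Fenton, w=75) → cum 800
  km 38 (Brookfield, w=120) → cum 920
Optimal location: km 14.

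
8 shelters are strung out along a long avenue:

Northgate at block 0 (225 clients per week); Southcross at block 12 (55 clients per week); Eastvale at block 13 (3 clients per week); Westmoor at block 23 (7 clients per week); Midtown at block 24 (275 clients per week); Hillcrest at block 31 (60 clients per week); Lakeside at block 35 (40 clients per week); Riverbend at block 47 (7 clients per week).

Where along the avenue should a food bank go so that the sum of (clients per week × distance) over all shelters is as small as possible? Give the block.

x = 24

For a sum of weighted absolute distances on a line, the optimum is the weighted median (not the mean). Total weight W = 672; half-weight = 336.
Sort by position and accumulate weight:
  block 0 (Northgate, w=225) → cum 225
  block 12 (Southcross, w=55) → cum 280
  block 13 (Eastvale, w=3) → cum 283
  block 23 (Westmoor, w=7) → cum 290
  block 24 (Midtown, w=275) → cum 565  ≥ 336 → median here
  block 31 (Hillcrest, w=60) → cum 625
  block 35 (Lakeside, w=40) → cum 665
  block 47 (Riverbend, w=7) → cum 672
Optimal location: block 24.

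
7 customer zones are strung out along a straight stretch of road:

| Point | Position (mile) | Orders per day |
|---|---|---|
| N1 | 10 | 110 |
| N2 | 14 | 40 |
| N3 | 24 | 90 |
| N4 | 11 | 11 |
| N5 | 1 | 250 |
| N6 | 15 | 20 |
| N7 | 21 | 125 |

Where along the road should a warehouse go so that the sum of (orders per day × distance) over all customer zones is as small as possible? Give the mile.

For a sum of weighted absolute distances on a line, the optimum is the weighted median (not the mean). Total weight W = 646; half-weight = 323.
Sort by position and accumulate weight:
  mile 1 (N5, w=250) → cum 250
  mile 10 (N1, w=110) → cum 360  ≥ 323 → median here
  mile 11 (N4, w=11) → cum 371
  mile 14 (N2, w=40) → cum 411
  mile 15 (N6, w=20) → cum 431
  mile 21 (N7, w=125) → cum 556
  mile 24 (N3, w=90) → cum 646
Optimal location: mile 10.

x = 10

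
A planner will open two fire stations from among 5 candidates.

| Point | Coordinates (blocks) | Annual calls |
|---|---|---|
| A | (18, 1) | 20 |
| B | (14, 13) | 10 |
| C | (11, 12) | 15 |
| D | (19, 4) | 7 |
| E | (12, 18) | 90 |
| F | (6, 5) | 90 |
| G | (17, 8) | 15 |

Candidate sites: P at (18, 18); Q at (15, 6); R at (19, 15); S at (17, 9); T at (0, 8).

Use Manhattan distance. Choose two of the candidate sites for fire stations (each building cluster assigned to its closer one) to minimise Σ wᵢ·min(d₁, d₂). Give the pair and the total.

{P, Q}, total 1932

Evaluate every pair (each demand assigned to the nearer of the two):
  {P, Q}: total = 1932
  {P, T}: total = 2245
  {Q, R}: total = 2282
  {P, S}: total = 2339
  {R, T}: total = 2457
  {S, T}: total = 2519
  {Q, S}: total = 2582
  {Q, T}: total = 2652
  {R, S}: total = 2699
  {P, R}: total = 3357
Best pair: {P, Q} with total 1932.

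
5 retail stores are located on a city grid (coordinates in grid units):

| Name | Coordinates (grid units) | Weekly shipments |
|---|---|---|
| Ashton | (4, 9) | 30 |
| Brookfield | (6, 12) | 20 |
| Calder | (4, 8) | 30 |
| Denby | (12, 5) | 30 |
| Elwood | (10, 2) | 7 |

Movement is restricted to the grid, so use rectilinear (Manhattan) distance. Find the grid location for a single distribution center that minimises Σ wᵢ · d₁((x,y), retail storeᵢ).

Manhattan distance separates: Σwᵢ(|x−xᵢ|+|y−yᵢ|) = Σwᵢ|x−xᵢ| + Σwᵢ|y−yᵢ|, so x and y are optimised independently as 1-D weighted medians.
Total weight W = 117; half = 58.5.
x-coordinate, sorted with cumulative weight:
  x=4 (Ashton, w=30) cum 30
  x=4 (Calder, w=30) cum 60  ← median
  x=6 (Brookfield, w=20) cum 80
  x=10 (Elwood, w=7) cum 87
  x=12 (Denby, w=30) cum 117
⇒ x* = 4
y-coordinate, sorted with cumulative weight:
  y=2 (Elwood, w=7) cum 7
  y=5 (Denby, w=30) cum 37
  y=8 (Calder, w=30) cum 67  ← median
  y=9 (Ashton, w=30) cum 97
  y=12 (Brookfield, w=20) cum 117
⇒ y* = 8

(4, 8)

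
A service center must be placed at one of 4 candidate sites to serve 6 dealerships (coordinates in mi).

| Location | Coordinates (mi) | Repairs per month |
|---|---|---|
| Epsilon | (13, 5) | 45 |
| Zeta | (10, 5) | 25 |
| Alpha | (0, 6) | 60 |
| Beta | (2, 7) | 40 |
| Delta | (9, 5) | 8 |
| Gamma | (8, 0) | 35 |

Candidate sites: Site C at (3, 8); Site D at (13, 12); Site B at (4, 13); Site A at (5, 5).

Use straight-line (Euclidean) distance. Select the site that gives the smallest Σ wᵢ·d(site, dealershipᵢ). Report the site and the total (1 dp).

Total weighted distance at each candidate:
  Site C (3, 8): total = 1317.0
  Site D (13, 12): total = 2367.3
  Site B (4, 13): total = 2080.1
  Site A (5, 5): total = 1171.2
Minimum is at Site A with total 1171.2 mi.

Site A, total 1171.2 mi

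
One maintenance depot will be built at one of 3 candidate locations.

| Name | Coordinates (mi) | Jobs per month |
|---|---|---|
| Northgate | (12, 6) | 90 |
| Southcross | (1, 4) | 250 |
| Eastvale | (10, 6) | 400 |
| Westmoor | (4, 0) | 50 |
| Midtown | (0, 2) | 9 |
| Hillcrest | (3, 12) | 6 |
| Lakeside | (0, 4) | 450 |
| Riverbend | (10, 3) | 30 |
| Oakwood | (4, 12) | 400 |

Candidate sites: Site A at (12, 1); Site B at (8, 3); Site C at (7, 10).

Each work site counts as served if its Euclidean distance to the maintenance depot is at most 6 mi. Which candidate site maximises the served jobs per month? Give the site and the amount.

Site C, covering 806

Coverage radius r = 6 mi; a point is covered iff (Δx)²+(Δy)² ≤ 6² = 36.
  Site A (12, 1): covers {Northgate, Eastvale, Riverbend} → 520
  Site B (8, 3): covers {Northgate, Eastvale, Westmoor, Riverbend} → 570
  Site C (7, 10): covers {Eastvale, Hillcrest, Oakwood} → 806
Maximum coverage at Site C: 806 jobs per month.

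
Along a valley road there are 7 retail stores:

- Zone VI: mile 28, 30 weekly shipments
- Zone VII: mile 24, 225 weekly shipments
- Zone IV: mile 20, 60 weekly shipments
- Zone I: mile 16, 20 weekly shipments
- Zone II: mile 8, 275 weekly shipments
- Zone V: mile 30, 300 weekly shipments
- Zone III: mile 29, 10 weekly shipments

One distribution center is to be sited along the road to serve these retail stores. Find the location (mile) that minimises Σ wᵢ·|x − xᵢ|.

x = 24

For a sum of weighted absolute distances on a line, the optimum is the weighted median (not the mean). Total weight W = 920; half-weight = 460.
Sort by position and accumulate weight:
  mile 8 (Zone II, w=275) → cum 275
  mile 16 (Zone I, w=20) → cum 295
  mile 20 (Zone IV, w=60) → cum 355
  mile 24 (Zone VII, w=225) → cum 580  ≥ 460 → median here
  mile 28 (Zone VI, w=30) → cum 610
  mile 29 (Zone III, w=10) → cum 620
  mile 30 (Zone V, w=300) → cum 920
Optimal location: mile 24.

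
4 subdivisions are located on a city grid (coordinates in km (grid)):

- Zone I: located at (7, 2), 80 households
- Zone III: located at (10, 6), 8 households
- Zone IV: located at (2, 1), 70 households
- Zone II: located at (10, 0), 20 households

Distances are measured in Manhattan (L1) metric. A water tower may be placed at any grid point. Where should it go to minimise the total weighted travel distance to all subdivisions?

Manhattan distance separates: Σwᵢ(|x−xᵢ|+|y−yᵢ|) = Σwᵢ|x−xᵢ| + Σwᵢ|y−yᵢ|, so x and y are optimised independently as 1-D weighted medians.
Total weight W = 178; half = 89.
x-coordinate, sorted with cumulative weight:
  x=2 (Zone IV, w=70) cum 70
  x=7 (Zone I, w=80) cum 150  ← median
  x=10 (Zone III, w=8) cum 158
  x=10 (Zone II, w=20) cum 178
⇒ x* = 7
y-coordinate, sorted with cumulative weight:
  y=0 (Zone II, w=20) cum 20
  y=1 (Zone IV, w=70) cum 90  ← median
  y=2 (Zone I, w=80) cum 170
  y=6 (Zone III, w=8) cum 178
⇒ y* = 1

(7, 1)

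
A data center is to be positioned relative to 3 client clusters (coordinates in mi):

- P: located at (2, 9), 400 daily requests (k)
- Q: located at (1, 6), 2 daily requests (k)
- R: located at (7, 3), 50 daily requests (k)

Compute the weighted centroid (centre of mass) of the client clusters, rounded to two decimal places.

(2.55, 8.32)

The minimiser of Σwᵢ‖p−pᵢ‖² is the weighted centroid p* = (Σwᵢpᵢ)/(Σwᵢ).
Σwᵢ = 452.
Σwᵢxᵢ = 400·2 + 2·1 + 50·7 = 1152.
Σwᵢyᵢ = 400·9 + 2·6 + 50·3 = 3762.
x* = 1152/452 = 2.55, y* = 3762/452 = 8.32.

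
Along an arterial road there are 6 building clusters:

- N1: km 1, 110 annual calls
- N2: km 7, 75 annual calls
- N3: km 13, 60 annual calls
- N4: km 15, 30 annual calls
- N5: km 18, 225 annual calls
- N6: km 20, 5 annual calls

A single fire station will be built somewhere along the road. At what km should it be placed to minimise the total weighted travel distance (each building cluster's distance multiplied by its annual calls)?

For a sum of weighted absolute distances on a line, the optimum is the weighted median (not the mean). Total weight W = 505; half-weight = 252.5.
Sort by position and accumulate weight:
  km 1 (N1, w=110) → cum 110
  km 7 (N2, w=75) → cum 185
  km 13 (N3, w=60) → cum 245
  km 15 (N4, w=30) → cum 275  ≥ 252.5 → median here
  km 18 (N5, w=225) → cum 500
  km 20 (N6, w=5) → cum 505
Optimal location: km 15.

x = 15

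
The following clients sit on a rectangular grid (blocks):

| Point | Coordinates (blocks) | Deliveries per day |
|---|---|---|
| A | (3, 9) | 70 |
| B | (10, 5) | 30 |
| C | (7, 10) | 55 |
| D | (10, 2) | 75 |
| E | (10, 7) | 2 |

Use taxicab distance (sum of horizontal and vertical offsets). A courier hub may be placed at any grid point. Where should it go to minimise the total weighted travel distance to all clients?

(7, 9)

Manhattan distance separates: Σwᵢ(|x−xᵢ|+|y−yᵢ|) = Σwᵢ|x−xᵢ| + Σwᵢ|y−yᵢ|, so x and y are optimised independently as 1-D weighted medians.
Total weight W = 232; half = 116.
x-coordinate, sorted with cumulative weight:
  x=3 (A, w=70) cum 70
  x=7 (C, w=55) cum 125  ← median
  x=10 (B, w=30) cum 155
  x=10 (D, w=75) cum 230
  x=10 (E, w=2) cum 232
⇒ x* = 7
y-coordinate, sorted with cumulative weight:
  y=2 (D, w=75) cum 75
  y=5 (B, w=30) cum 105
  y=7 (E, w=2) cum 107
  y=9 (A, w=70) cum 177  ← median
  y=10 (C, w=55) cum 232
⇒ y* = 9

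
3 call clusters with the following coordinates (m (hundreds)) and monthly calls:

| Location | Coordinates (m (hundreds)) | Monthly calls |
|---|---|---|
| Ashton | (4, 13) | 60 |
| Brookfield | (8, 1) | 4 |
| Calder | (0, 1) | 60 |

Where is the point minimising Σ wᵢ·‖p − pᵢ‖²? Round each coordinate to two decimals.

The minimiser of Σwᵢ‖p−pᵢ‖² is the weighted centroid p* = (Σwᵢpᵢ)/(Σwᵢ).
Σwᵢ = 124.
Σwᵢxᵢ = 60·4 + 4·8 + 60·0 = 272.
Σwᵢyᵢ = 60·13 + 4·1 + 60·1 = 844.
x* = 272/124 = 2.19, y* = 844/124 = 6.81.

(2.19, 6.81)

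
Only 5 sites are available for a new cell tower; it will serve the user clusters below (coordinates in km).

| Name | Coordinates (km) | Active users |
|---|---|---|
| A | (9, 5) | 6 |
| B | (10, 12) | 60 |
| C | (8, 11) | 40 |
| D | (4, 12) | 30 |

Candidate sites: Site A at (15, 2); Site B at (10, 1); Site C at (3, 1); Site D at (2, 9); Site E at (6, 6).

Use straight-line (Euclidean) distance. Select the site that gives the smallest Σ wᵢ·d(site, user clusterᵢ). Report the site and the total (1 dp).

Site E, total 856.8 km

Total weighted distance at each candidate:
  Site A (15, 2): total = 1613.1
  Site B (10, 1): total = 1468.6
  Site C (3, 1): total = 1604.1
  Site D (2, 9): total = 922.2
  Site E (6, 6): total = 856.8
Minimum is at Site E with total 856.8 km.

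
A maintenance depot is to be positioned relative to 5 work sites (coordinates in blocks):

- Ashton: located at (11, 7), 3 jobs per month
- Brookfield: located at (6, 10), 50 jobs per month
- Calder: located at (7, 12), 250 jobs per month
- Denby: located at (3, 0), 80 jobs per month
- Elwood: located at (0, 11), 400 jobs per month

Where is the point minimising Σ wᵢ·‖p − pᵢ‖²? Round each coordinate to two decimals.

The minimiser of Σwᵢ‖p−pᵢ‖² is the weighted centroid p* = (Σwᵢpᵢ)/(Σwᵢ).
Σwᵢ = 783.
Σwᵢxᵢ = 3·11 + 50·6 + 250·7 + 80·3 + 400·0 = 2323.
Σwᵢyᵢ = 3·7 + 50·10 + 250·12 + 80·0 + 400·11 = 7921.
x* = 2323/783 = 2.97, y* = 7921/783 = 10.12.

(2.97, 10.12)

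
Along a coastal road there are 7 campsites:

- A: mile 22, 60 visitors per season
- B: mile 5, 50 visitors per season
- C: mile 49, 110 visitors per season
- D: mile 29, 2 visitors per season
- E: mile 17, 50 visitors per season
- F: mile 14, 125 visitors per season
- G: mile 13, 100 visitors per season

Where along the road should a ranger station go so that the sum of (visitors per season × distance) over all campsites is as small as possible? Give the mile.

For a sum of weighted absolute distances on a line, the optimum is the weighted median (not the mean). Total weight W = 497; half-weight = 248.5.
Sort by position and accumulate weight:
  mile 5 (B, w=50) → cum 50
  mile 13 (G, w=100) → cum 150
  mile 14 (F, w=125) → cum 275  ≥ 248.5 → median here
  mile 17 (E, w=50) → cum 325
  mile 22 (A, w=60) → cum 385
  mile 29 (D, w=2) → cum 387
  mile 49 (C, w=110) → cum 497
Optimal location: mile 14.

x = 14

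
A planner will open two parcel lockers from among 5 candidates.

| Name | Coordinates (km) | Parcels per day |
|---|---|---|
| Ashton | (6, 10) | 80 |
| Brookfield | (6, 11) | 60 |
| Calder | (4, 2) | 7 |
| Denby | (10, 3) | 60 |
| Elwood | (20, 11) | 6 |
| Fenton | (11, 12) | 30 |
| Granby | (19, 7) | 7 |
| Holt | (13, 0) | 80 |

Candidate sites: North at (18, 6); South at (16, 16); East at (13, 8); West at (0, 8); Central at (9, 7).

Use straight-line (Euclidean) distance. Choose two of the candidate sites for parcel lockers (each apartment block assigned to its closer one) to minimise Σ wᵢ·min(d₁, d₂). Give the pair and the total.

Evaluate every pair (each demand assigned to the nearer of the two):
  {North, Central}: total = 1764.9
  {East, Central}: total = 1798.7
  {South, Central}: total = 1847.7
  {West, Central}: total = 1883.1
  {East, West}: total = 2171.2
  {North, East}: total = 2266.1
  {South, East}: total = 2320.1
  {North, West}: total = 2415.2
  {North, South}: total = 3077.5
  {South, West}: total = 3147.8
Best pair: {North, Central} with total 1764.9.

{North, Central}, total 1764.9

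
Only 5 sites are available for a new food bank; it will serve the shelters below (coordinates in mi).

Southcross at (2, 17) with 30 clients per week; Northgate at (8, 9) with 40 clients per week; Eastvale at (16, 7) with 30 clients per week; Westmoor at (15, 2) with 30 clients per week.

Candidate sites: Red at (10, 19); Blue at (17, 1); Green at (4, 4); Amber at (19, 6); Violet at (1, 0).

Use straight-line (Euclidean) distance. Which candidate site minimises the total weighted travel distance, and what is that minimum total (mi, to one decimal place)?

Amber, total 1328.1 mi

Total weighted distance at each candidate:
  Red (10, 19): total = 1589.4
  Blue (17, 1): total = 1389.2
  Green (4, 4): total = 1357.2
  Amber (19, 6): total = 1328.1
  Violet (1, 0): total = 1887.8
Minimum is at Amber with total 1328.1 mi.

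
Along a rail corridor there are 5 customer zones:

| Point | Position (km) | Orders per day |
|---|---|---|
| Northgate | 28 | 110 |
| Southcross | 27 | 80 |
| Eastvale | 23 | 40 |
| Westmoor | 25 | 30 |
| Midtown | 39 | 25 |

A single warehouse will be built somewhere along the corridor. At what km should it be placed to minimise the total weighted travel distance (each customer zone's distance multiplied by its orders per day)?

For a sum of weighted absolute distances on a line, the optimum is the weighted median (not the mean). Total weight W = 285; half-weight = 142.5.
Sort by position and accumulate weight:
  km 23 (Eastvale, w=40) → cum 40
  km 25 (Westmoor, w=30) → cum 70
  km 27 (Southcross, w=80) → cum 150  ≥ 142.5 → median here
  km 28 (Northgate, w=110) → cum 260
  km 39 (Midtown, w=25) → cum 285
Optimal location: km 27.

x = 27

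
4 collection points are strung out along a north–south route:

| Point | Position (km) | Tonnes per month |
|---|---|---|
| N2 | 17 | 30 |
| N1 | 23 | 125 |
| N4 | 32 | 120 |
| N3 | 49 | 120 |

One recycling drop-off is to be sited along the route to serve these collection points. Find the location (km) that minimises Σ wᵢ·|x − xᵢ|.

x = 32

For a sum of weighted absolute distances on a line, the optimum is the weighted median (not the mean). Total weight W = 395; half-weight = 197.5.
Sort by position and accumulate weight:
  km 17 (N2, w=30) → cum 30
  km 23 (N1, w=125) → cum 155
  km 32 (N4, w=120) → cum 275  ≥ 197.5 → median here
  km 49 (N3, w=120) → cum 395
Optimal location: km 32.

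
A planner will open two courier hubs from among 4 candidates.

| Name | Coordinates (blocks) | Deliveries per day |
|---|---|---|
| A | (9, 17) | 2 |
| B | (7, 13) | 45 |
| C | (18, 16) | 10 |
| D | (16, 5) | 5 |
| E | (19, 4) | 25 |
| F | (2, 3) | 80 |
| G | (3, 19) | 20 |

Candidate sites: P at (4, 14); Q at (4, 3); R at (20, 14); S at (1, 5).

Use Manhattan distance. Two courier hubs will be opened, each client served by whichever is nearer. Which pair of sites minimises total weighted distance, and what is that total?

{P, Q}, total 1106

Evaluate every pair (each demand assigned to the nearer of the two):
  {P, Q}: total = 1106
  {P, S}: total = 1266
  {Q, R}: total = 1493
  {R, S}: total = 1598
  {P, R}: total = 1736
  {Q, S}: total = 1843
Best pair: {P, Q} with total 1106.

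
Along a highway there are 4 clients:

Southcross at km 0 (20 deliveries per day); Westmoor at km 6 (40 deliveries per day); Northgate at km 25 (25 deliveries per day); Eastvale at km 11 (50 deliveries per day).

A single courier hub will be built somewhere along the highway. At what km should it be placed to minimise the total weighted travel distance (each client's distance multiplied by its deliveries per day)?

x = 11

For a sum of weighted absolute distances on a line, the optimum is the weighted median (not the mean). Total weight W = 135; half-weight = 67.5.
Sort by position and accumulate weight:
  km 0 (Southcross, w=20) → cum 20
  km 6 (Westmoor, w=40) → cum 60
  km 11 (Eastvale, w=50) → cum 110  ≥ 67.5 → median here
  km 25 (Northgate, w=25) → cum 135
Optimal location: km 11.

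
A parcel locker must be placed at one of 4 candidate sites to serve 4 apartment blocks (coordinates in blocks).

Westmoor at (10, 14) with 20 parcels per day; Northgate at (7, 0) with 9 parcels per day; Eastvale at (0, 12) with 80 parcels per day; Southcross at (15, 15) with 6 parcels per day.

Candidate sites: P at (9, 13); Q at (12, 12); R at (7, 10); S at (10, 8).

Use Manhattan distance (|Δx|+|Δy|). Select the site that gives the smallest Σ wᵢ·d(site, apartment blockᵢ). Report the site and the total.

P, total 1023 blocks

Total weighted distance at each candidate:
  P (9, 13): total = 1023
  Q (12, 12): total = 1229
  R (7, 10): total = 1028
  S (10, 8): total = 1411
Minimum is at P with total 1023 blocks.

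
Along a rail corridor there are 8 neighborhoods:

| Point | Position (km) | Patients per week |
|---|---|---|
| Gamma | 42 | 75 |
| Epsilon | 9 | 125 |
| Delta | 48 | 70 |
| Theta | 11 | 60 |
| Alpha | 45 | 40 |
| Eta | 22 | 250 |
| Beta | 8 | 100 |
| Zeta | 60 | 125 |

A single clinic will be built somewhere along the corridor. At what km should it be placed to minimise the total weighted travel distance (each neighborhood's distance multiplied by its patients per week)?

For a sum of weighted absolute distances on a line, the optimum is the weighted median (not the mean). Total weight W = 845; half-weight = 422.5.
Sort by position and accumulate weight:
  km 8 (Beta, w=100) → cum 100
  km 9 (Epsilon, w=125) → cum 225
  km 11 (Theta, w=60) → cum 285
  km 22 (Eta, w=250) → cum 535  ≥ 422.5 → median here
  km 42 (Gamma, w=75) → cum 610
  km 45 (Alpha, w=40) → cum 650
  km 48 (Delta, w=70) → cum 720
  km 60 (Zeta, w=125) → cum 845
Optimal location: km 22.

x = 22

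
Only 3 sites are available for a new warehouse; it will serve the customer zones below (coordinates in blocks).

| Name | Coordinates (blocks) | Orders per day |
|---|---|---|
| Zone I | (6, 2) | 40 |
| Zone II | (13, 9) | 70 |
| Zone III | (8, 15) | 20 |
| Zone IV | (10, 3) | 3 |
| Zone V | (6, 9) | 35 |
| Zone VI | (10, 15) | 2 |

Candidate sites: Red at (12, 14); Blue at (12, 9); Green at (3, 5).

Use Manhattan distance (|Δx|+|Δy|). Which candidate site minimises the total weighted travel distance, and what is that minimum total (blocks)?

Total weighted distance at each candidate:
  Red (12, 14): total = 1670
  Blue (12, 9): total = 1040
  Green (3, 5): total = 1826
Minimum is at Blue with total 1040 blocks.

Blue, total 1040 blocks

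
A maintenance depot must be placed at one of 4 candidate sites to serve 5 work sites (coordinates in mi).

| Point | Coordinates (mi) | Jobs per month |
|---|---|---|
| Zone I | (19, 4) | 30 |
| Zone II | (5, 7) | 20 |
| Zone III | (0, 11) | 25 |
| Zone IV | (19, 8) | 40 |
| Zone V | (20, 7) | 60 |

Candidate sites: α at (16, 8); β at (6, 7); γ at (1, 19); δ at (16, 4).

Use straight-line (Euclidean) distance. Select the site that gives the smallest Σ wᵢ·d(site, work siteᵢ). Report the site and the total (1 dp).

Total weighted distance at each candidate:
  α (16, 8): total = 1145.3
  β (6, 7): total = 1962.1
  γ (1, 19): total = 3349.6
  δ (16, 4): total = 1254.6
Minimum is at α with total 1145.3 mi.

α, total 1145.3 mi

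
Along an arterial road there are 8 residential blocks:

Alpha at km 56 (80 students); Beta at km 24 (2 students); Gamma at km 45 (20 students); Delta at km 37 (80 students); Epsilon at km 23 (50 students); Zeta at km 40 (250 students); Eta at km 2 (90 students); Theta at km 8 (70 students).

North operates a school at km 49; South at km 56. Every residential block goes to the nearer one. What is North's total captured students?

562

The indifferent point is the midpoint (49+56)/2 = 52.5; residential blocks left of it (closer to North at 49) go to North, those right go to South.
  Eta at 2 (w=90) → North
  Theta at 8 (w=70) → North
  Epsilon at 23 (w=50) → North
  Beta at 24 (w=2) → North
  Delta at 37 (w=80) → North
  Zeta at 40 (w=250) → North
  Gamma at 45 (w=20) → North
  Alpha at 56 (w=80) → South
North captures 562; South captures 80.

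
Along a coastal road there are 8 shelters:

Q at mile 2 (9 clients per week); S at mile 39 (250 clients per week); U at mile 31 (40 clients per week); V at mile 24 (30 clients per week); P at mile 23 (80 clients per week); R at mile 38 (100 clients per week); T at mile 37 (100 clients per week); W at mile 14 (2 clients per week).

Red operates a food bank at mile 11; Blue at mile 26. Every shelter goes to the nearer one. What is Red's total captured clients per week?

11

The indifferent point is the midpoint (11+26)/2 = 18.5; shelters left of it (closer to Red at 11) go to Red, those right go to Blue.
  Q at 2 (w=9) → Red
  W at 14 (w=2) → Red
  P at 23 (w=80) → Blue
  V at 24 (w=30) → Blue
  U at 31 (w=40) → Blue
  T at 37 (w=100) → Blue
  R at 38 (w=100) → Blue
  S at 39 (w=250) → Blue
Red captures 11; Blue captures 600.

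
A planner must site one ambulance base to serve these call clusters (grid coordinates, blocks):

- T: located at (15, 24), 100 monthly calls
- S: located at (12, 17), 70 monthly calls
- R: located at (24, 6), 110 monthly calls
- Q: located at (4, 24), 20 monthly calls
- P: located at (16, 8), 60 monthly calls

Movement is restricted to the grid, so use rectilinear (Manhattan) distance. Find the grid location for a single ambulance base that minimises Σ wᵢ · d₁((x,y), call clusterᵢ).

(15, 17)

Manhattan distance separates: Σwᵢ(|x−xᵢ|+|y−yᵢ|) = Σwᵢ|x−xᵢ| + Σwᵢ|y−yᵢ|, so x and y are optimised independently as 1-D weighted medians.
Total weight W = 360; half = 180.
x-coordinate, sorted with cumulative weight:
  x=4 (Q, w=20) cum 20
  x=12 (S, w=70) cum 90
  x=15 (T, w=100) cum 190  ← median
  x=16 (P, w=60) cum 250
  x=24 (R, w=110) cum 360
⇒ x* = 15
y-coordinate, sorted with cumulative weight:
  y=6 (R, w=110) cum 110
  y=8 (P, w=60) cum 170
  y=17 (S, w=70) cum 240  ← median
  y=24 (T, w=100) cum 340
  y=24 (Q, w=20) cum 360
⇒ y* = 17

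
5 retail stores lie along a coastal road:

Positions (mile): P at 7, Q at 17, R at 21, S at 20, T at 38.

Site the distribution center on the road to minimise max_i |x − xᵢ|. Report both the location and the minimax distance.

The 1-center on a line is the midpoint of the two extreme points: leftmost at 7, rightmost at 38.
Optimal location = (7 + 38)/2 = 22.5; maximum distance = (38 − 7)/2 = 15.5.

location 22.5, max distance 15.5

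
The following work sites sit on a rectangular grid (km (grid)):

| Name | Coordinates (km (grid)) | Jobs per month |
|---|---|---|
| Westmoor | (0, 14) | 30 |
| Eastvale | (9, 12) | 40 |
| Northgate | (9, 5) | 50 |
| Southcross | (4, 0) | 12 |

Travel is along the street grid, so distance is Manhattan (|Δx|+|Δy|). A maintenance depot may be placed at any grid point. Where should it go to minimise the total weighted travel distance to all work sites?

(9, 12)

Manhattan distance separates: Σwᵢ(|x−xᵢ|+|y−yᵢ|) = Σwᵢ|x−xᵢ| + Σwᵢ|y−yᵢ|, so x and y are optimised independently as 1-D weighted medians.
Total weight W = 132; half = 66.
x-coordinate, sorted with cumulative weight:
  x=0 (Westmoor, w=30) cum 30
  x=4 (Southcross, w=12) cum 42
  x=9 (Eastvale, w=40) cum 82  ← median
  x=9 (Northgate, w=50) cum 132
⇒ x* = 9
y-coordinate, sorted with cumulative weight:
  y=0 (Southcross, w=12) cum 12
  y=5 (Northgate, w=50) cum 62
  y=12 (Eastvale, w=40) cum 102  ← median
  y=14 (Westmoor, w=30) cum 132
⇒ y* = 12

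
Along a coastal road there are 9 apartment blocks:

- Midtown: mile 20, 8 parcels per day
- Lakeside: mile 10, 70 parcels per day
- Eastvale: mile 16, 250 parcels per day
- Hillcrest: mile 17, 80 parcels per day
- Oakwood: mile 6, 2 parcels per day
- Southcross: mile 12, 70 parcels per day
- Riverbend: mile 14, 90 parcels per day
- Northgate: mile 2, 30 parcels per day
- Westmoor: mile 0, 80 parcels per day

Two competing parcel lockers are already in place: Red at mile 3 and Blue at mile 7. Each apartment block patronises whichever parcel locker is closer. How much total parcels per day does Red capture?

110

The indifferent point is the midpoint (3+7)/2 = 5; apartment blocks left of it (closer to Red at 3) go to Red, those right go to Blue.
  Westmoor at 0 (w=80) → Red
  Northgate at 2 (w=30) → Red
  Oakwood at 6 (w=2) → Blue
  Lakeside at 10 (w=70) → Blue
  Southcross at 12 (w=70) → Blue
  Riverbend at 14 (w=90) → Blue
  Eastvale at 16 (w=250) → Blue
  Hillcrest at 17 (w=80) → Blue
  Midtown at 20 (w=8) → Blue
Red captures 110; Blue captures 570.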